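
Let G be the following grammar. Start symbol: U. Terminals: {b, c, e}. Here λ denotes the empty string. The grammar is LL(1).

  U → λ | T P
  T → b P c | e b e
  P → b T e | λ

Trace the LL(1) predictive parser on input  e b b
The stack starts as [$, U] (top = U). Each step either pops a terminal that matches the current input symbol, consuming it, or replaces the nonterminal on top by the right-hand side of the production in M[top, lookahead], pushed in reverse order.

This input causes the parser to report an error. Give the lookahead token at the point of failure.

b

     Stack      Input    Action
  1  $ U        e b b $  expand U → T P
  2  $ P T      e b b $  expand T → e b e
  3  $ P e b e  e b b $  match e
  4  $ P e b    b b $    match b
  5  $ P e      b $      error: top is terminal e but lookahead is b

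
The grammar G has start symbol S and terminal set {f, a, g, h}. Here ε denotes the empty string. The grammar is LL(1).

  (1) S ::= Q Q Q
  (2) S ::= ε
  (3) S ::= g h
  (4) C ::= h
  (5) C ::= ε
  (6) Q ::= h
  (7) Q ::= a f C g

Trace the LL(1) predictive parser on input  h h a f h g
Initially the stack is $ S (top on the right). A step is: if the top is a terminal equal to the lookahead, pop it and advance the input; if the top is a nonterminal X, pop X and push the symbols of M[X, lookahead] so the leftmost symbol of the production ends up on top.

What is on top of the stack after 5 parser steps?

Q

step 1: stack=$ S  input=h h a f h g $  — expand S ::= Q Q Q
step 2: stack=$ Q Q Q  input=h h a f h g $  — expand Q ::= h
step 3: stack=$ Q Q h  input=h h a f h g $  — match h
step 4: stack=$ Q Q  input=h a f h g $  — expand Q ::= h
step 5: stack=$ Q h  input=h a f h g $  — match h
Stack after step 5: $ Q (top = Q).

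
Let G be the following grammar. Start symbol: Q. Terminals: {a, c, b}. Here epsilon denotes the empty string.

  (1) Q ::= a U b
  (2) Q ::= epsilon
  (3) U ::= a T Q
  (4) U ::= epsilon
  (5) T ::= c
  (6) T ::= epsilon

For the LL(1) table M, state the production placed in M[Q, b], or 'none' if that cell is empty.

Q ::= epsilon

FIRST(Q): from Q::=a U b we get {a}; from Q::=epsilon we get {epsilon}. So FIRST(Q) = {epsilon, a}.
FIRST(U): from U::=a T Q we get {a}; from U::=epsilon we get {epsilon}. So FIRST(U) = {epsilon, a}.
FIRST(T): from T::=c we get {c}; from T::=epsilon we get {epsilon}. So FIRST(T) = {epsilon, c}.
FOLLOW(Q) includes $ since Q is the start symbol.
FOLLOW(U): in Q::=a U b, U is followed by b with FIRST {b}. Thus FOLLOW(U) = {b}.
FOLLOW(Q): in U::=a T Q, the suffix after Q is empty, so FOLLOW(Q) ⊇ FOLLOW(U) = {b}. Thus FOLLOW(Q) = {$, b}.
For Q ::= a U b: FIRST(a U b) = {a}, so it goes in M[Q, t] for t ∈ {a}.
For Q ::= epsilon: FIRST(epsilon) = {epsilon}, so it goes in M[Q, t] for t ∈ {}; since epsilon ∈ FIRST, also for every t ∈ FOLLOW(Q) = {$, b}.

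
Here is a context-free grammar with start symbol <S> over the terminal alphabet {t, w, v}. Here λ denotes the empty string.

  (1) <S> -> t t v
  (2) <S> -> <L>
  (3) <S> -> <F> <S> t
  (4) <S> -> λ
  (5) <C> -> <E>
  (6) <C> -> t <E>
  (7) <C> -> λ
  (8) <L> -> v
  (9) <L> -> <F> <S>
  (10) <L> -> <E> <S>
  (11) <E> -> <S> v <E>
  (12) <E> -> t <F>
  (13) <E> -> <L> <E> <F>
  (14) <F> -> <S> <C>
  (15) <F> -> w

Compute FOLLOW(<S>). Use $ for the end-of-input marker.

{$, t, v, w}

FIRST(<S>): from <S>->t t v we get {t}; from <S>-><L> we get {λ, t, v, w}; from <S>-><F> <S> t we get {t, v, w}; from <S>->λ we get {λ}. So FIRST(<S>) = {λ, t, v, w}.
FIRST(<C>): from <C>-><E> we get {t, v, w}; from <C>->t <E> we get {t}; from <C>->λ we get {λ}. So FIRST(<C>) = {λ, t, v, w}.
FIRST(<F>): from <F>-><S> <C> we get {λ, t, v, w}; from <F>->w we get {w}. So FIRST(<F>) = {λ, t, v, w}.
FIRST(<L>): from <L>->v we get {v}; from <L>-><F> <S> we get {λ, t, v, w}; from <L>-><E> <S> we get {t, v, w}. So FIRST(<L>) = {λ, t, v, w}.
FIRST(<E>): from <E>-><S> v <E> we get {t, v, w}; from <E>->t <F> we get {t}; from <E>-><L> <E> <F> we get {t, v, w}. So FIRST(<E>) = {t, v, w}.
FOLLOW(<S>) includes $ since <S> is the start symbol.
FOLLOW(<S>): in <S>-><F> <S> t, <S> is followed by t with FIRST {t}; in <L>-><F> <S>, the suffix after <S> is empty, so FOLLOW(<S>) ⊇ FOLLOW(<L>) = {$, t, v, w}; in <L>-><E> <S>, the suffix after <S> is empty, so FOLLOW(<S>) ⊇ FOLLOW(<L>) = {$, t, v, w}; in <E>-><S> v <E>, <S> is followed by v <E> with FIRST {v}; in <F>-><S> <C>, <S> is followed by <C> with FIRST {λ, t, v, w}; in <F>-><S> <C>, the suffix after <S> is nullable, so FOLLOW(<S>) ⊇ FOLLOW(<F>) = {$, t, v, w}. Thus FOLLOW(<S>) = {$, t, v, w}.
FOLLOW(<L>): in <S>-><L>, the suffix after <L> is empty, so FOLLOW(<L>) ⊇ FOLLOW(<S>) = {$, t, v, w}; in <E>-><L> <E> <F>, <L> is followed by <E> <F> with FIRST {t, v, w}. Thus FOLLOW(<L>) = {$, t, v, w}.
FOLLOW(<C>): in <F>-><S> <C>, the suffix after <C> is empty, so FOLLOW(<C>) ⊇ FOLLOW(<F>) = {$, t, v, w}. Thus FOLLOW(<C>) = {$, t, v, w}.
FOLLOW(<E>): in <C>-><E>, the suffix after <E> is empty, so FOLLOW(<E>) ⊇ FOLLOW(<C>) = {$, t, v, w}; in <C>->t <E>, the suffix after <E> is empty, so FOLLOW(<E>) ⊇ FOLLOW(<C>) = {$, t, v, w}; in <L>-><E> <S>, <E> is followed by <S> with FIRST {λ, t, v, w}; in <L>-><E> <S>, the suffix after <E> is nullable, so FOLLOW(<E>) ⊇ FOLLOW(<L>) = {$, t, v, w}; in <E>-><S> v <E>, the suffix after <E> is empty (adds nothing new); in <E>-><L> <E> <F>, <E> is followed by <F> with FIRST {λ, t, v, w}; in <E>-><L> <E> <F>, the suffix after <E> is nullable (adds nothing new). Thus FOLLOW(<E>) = {$, t, v, w}.
FOLLOW(<F>): in <S>-><F> <S> t, <F> is followed by <S> t with FIRST {t, v, w}; in <L>-><F> <S>, <F> is followed by <S> with FIRST {λ, t, v, w}; in <L>-><F> <S>, the suffix after <F> is nullable, so FOLLOW(<F>) ⊇ FOLLOW(<L>) = {$, t, v, w}; in <E>->t <F>, the suffix after <F> is empty, so FOLLOW(<F>) ⊇ FOLLOW(<E>) = {$, t, v, w}; in <E>-><L> <E> <F>, the suffix after <F> is empty, so FOLLOW(<F>) ⊇ FOLLOW(<E>) = {$, t, v, w}. Thus FOLLOW(<F>) = {$, t, v, w}.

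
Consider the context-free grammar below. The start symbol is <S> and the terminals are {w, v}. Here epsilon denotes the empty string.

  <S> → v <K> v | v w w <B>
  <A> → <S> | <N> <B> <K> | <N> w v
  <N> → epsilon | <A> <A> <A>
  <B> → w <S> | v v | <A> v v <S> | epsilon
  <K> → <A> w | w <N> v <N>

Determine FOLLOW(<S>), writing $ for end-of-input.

FIRST(<S>) = {v}
FIRST(<A>) = {v, w}  (via <S>, <N> <B> <K>, <N> w v)
FIRST(<N>) = {epsilon, v, w}  (via <A> <A> <A>)
FIRST(<B>) = {epsilon, v, w}  (via <A> v v <S>)
FIRST(<K>) = {v, w}  (via <A> w)
FOLLOW(<S>) includes $ since <S> is the start symbol.
FOLLOW(<S>): in <A>→<S>, the suffix after <S> is empty, so FOLLOW(<S>) ⊇ FOLLOW(<A>) = {v, w}; in <B>→w <S>, the suffix after <S> is empty, so FOLLOW(<S>) ⊇ FOLLOW(<B>) = {$, v, w}; in <B>→<A> v v <S>, the suffix after <S> is empty, so FOLLOW(<S>) ⊇ FOLLOW(<B>) = {$, v, w}. Thus FOLLOW(<S>) = {$, v, w}.
FOLLOW(<B>): in <S>→v w w <B>, the suffix after <B> is empty, so FOLLOW(<B>) ⊇ FOLLOW(<S>) = {$, v, w}; in <A>→<N> <B> <K>, <B> is followed by <K> with FIRST {v, w}. Thus FOLLOW(<B>) = {$, v, w}.
FOLLOW(<A>): in <N>→<A> <A> <A> (occurrence 1), <A> is followed by <A> <A> with FIRST {v, w}; in <N>→<A> <A> <A> (occurrence 2), <A> is followed by <A> with FIRST {v, w}; in <N>→<A> <A> <A> (occurrence 3), the suffix after <A> is empty, so FOLLOW(<A>) ⊇ FOLLOW(<N>) = {v, w}; in <B>→<A> v v <S>, <A> is followed by v v <S> with FIRST {v}; in <K>→<A> w, <A> is followed by w with FIRST {w}. Thus FOLLOW(<A>) = {v, w}.
FOLLOW(<K>): in <S>→v <K> v, <K> is followed by v with FIRST {v}; in <A>→<N> <B> <K>, the suffix after <K> is empty, so FOLLOW(<K>) ⊇ FOLLOW(<A>) = {v, w}. Thus FOLLOW(<K>) = {v, w}.
FOLLOW(<N>): in <A>→<N> <B> <K>, <N> is followed by <B> <K> with FIRST {v, w}; in <A>→<N> w v, <N> is followed by w v with FIRST {w}; in <K>→w <N> v <N> (occurrence 1), <N> is followed by v <N> with FIRST {v}; in <K>→w <N> v <N> (occurrence 2), the suffix after <N> is empty, so FOLLOW(<N>) ⊇ FOLLOW(<K>) = {v, w}. Thus FOLLOW(<N>) = {v, w}.

{$, v, w}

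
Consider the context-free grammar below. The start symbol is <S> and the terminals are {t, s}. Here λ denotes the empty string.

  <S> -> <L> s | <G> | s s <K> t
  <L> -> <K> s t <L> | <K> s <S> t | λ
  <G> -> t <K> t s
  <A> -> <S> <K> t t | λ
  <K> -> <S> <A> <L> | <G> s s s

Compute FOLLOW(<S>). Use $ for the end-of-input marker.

{$, s, t}

FIRST(<G>): from <G>->t <K> t s we get {t}. So FIRST(<G>) = {t}.
FIRST(<S>): from <S>-><L> s we get {s, t}; from <S>-><G> we get {t}; from <S>->s s <K> t we get {s}. So FIRST(<S>) = {s, t}.
FIRST(<A>): from <A>-><S> <K> t t we get {s, t}; from <A>->λ we get {λ}. So FIRST(<A>) = {λ, s, t}.
FIRST(<K>): from <K>-><S> <A> <L> we get {s, t}; from <K>-><G> s s s we get {t}. So FIRST(<K>) = {s, t}.
FIRST(<L>): from <L>-><K> s t <L> we get {s, t}; from <L>-><K> s <S> t we get {s, t}; from <L>->λ we get {λ}. So FIRST(<L>) = {λ, s, t}.
FOLLOW(<S>) includes $ since <S> is the start symbol.
FOLLOW(<K>): in <S>->s s <K> t, <K> is followed by t with FIRST {t}; in <L>-><K> s t <L>, <K> is followed by s t <L> with FIRST {s}; in <L>-><K> s <S> t, <K> is followed by s <S> t with FIRST {s}; in <G>->t <K> t s, <K> is followed by t s with FIRST {t}; in <A>-><S> <K> t t, <K> is followed by t t with FIRST {t}. Thus FOLLOW(<K>) = {s, t}.
FOLLOW(<S>): in <L>-><K> s <S> t, <S> is followed by t with FIRST {t}; in <A>-><S> <K> t t, <S> is followed by <K> t t with FIRST {s, t}; in <K>-><S> <A> <L>, <S> is followed by <A> <L> with FIRST {λ, s, t}; in <K>-><S> <A> <L>, the suffix after <S> is nullable, so FOLLOW(<S>) ⊇ FOLLOW(<K>) = {s, t}. Thus FOLLOW(<S>) = {$, s, t}.
FOLLOW(<L>): in <S>-><L> s, <L> is followed by s with FIRST {s}; in <L>-><K> s t <L>, the suffix after <L> is empty (adds nothing new); in <K>-><S> <A> <L>, the suffix after <L> is empty, so FOLLOW(<L>) ⊇ FOLLOW(<K>) = {s, t}. Thus FOLLOW(<L>) = {s, t}.
FOLLOW(<G>): in <S>-><G>, the suffix after <G> is empty, so FOLLOW(<G>) ⊇ FOLLOW(<S>) = {$, s, t}; in <K>-><G> s s s, <G> is followed by s s s with FIRST {s}. Thus FOLLOW(<G>) = {$, s, t}.
FOLLOW(<A>): in <K>-><S> <A> <L>, <A> is followed by <L> with FIRST {λ, s, t}; in <K>-><S> <A> <L>, the suffix after <A> is nullable, so FOLLOW(<A>) ⊇ FOLLOW(<K>) = {s, t}. Thus FOLLOW(<A>) = {s, t}.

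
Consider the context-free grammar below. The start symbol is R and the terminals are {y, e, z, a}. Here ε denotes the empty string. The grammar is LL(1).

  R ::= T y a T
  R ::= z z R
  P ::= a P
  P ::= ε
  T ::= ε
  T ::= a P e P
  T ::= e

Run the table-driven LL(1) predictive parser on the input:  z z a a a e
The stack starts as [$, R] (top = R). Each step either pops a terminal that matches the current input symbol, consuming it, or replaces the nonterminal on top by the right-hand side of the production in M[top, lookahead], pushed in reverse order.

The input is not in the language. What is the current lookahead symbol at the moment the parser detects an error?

      Stack            Input          Action
   1  $ R              z z a a a e $  expand R ::= z z R
   2  $ R z z          z z a a a e $  match z
   3  $ R z            z a a a e $    match z
   4  $ R              a a a e $      expand R ::= T y a T
   5  $ T a y T        a a a e $      expand T ::= a P e P
   6  $ T a y P e P a  a a a e $      match a
   7  $ T a y P e P    a a e $        expand P ::= a P
   8  $ T a y P e P a  a a e $        match a
   9  $ T a y P e P    a e $          expand P ::= a P
  10  $ T a y P e P a  a e $          match a
  11  $ T a y P e P    e $            expand P ::= ε
  12  $ T a y P e      e $            match e
  13  $ T a y P        $              expand P ::= ε
  14  $ T a y          $              error: top is terminal y but lookahead is $

$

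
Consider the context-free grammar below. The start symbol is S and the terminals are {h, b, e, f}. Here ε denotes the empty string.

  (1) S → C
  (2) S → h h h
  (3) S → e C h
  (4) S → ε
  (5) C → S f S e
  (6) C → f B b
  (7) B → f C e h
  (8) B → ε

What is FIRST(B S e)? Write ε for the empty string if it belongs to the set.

{e, f, h}

FIRST(B) = {ε, f}
FIRST(S) = {ε, e, f, h}  (via C)
FIRST(C) = {e, f, h}  (via S f S e)
FIRST(B S e): take FIRST of each symbol in turn, carrying on past any symbol whose FIRST contains ε; result {e, f, h}.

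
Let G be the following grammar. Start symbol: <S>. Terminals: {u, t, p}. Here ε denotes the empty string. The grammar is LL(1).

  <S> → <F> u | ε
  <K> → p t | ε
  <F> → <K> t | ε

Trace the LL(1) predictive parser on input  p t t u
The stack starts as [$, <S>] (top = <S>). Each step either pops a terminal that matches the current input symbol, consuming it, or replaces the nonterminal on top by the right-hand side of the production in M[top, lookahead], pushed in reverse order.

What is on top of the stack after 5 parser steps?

t

     Stack      Input      Action
  1  $ <S>      p t t u $  expand <S> → <F> u
  2  $ u <F>    p t t u $  expand <F> → <K> t
  3  $ u t <K>  p t t u $  expand <K> → p t
  4  $ u t t p  p t t u $  match p
  5  $ u t t    t t u $    match t
Stack after step 5: $ u t (top = t).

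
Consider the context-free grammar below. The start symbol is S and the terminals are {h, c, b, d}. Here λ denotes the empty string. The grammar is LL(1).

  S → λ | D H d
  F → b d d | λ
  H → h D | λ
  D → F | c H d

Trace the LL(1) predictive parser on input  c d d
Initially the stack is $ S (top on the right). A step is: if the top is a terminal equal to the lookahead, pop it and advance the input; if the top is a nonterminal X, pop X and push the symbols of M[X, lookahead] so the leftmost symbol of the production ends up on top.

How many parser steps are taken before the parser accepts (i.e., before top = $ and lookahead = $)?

step 1: stack=$ S  input=c d d $  — expand S → D H d
step 2: stack=$ d H D  input=c d d $  — expand D → c H d
step 3: stack=$ d H d H c  input=c d d $  — match c
step 4: stack=$ d H d H  input=d d $  — expand H → λ
step 5: stack=$ d H d  input=d d $  — match d
step 6: stack=$ d H  input=d $  — expand H → λ
step 7: stack=$ d  input=d $  — match d
Accept reached after 7 steps.

7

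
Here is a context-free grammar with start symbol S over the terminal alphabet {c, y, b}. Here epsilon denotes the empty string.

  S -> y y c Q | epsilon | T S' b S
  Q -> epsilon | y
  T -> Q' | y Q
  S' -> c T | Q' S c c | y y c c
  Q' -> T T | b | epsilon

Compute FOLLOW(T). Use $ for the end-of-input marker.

FIRST(Q): from Q->epsilon we get {epsilon}; from Q->y we get {y}. So FIRST(Q) = {epsilon, y}.
FIRST(S): from S->y y c Q we get {y}; from S->epsilon we get {epsilon}; from S->T S' b S we get {b, c, y}. So FIRST(S) = {epsilon, b, c, y}.
FIRST(T): from T->Q' we get {epsilon, b, y}; from T->y Q we get {y}. So FIRST(T) = {epsilon, b, y}.
FIRST(Q'): from Q'->T T we get {epsilon, b, y}; from Q'->b we get {b}; from Q'->epsilon we get {epsilon}. So FIRST(Q') = {epsilon, b, y}.
FIRST(S'): from S'->c T we get {c}; from S'->Q' S c c we get {b, c, y}; from S'->y y c c we get {y}. So FIRST(S') = {b, c, y}.
FOLLOW(S) includes $ since S is the start symbol.
FOLLOW(S): in S->T S' b S, the suffix after S is empty (adds nothing new); in S'->Q' S c c, S is followed by c c with FIRST {c}. Thus FOLLOW(S) = {$, c}.
FOLLOW(S'): in S->T S' b S, S' is followed by b S with FIRST {b}. Thus FOLLOW(S') = {b}.
FOLLOW(Q): in S->y y c Q, the suffix after Q is empty, so FOLLOW(Q) ⊇ FOLLOW(S) = {$, c}; in T->y Q, the suffix after Q is empty, so FOLLOW(Q) ⊇ FOLLOW(T) = {b, c, y}. Thus FOLLOW(Q) = {$, b, c, y}.
FOLLOW(T): in S->T S' b S, T is followed by S' b S with FIRST {b, c, y}; in S'->c T, the suffix after T is empty, so FOLLOW(T) ⊇ FOLLOW(S') = {b}; in Q'->T T (occurrence 1), T is followed by T with FIRST {epsilon, b, y}; in Q'->T T (occurrence 1), the suffix after T is nullable, so FOLLOW(T) ⊇ FOLLOW(Q') = {b, c, y}; in Q'->T T (occurrence 2), the suffix after T is empty, so FOLLOW(T) ⊇ FOLLOW(Q') = {b, c, y}. Thus FOLLOW(T) = {b, c, y}.
FOLLOW(Q'): in T->Q', the suffix after Q' is empty, so FOLLOW(Q') ⊇ FOLLOW(T) = {b, c, y}; in S'->Q' S c c, Q' is followed by S c c with FIRST {b, c, y}. Thus FOLLOW(Q') = {b, c, y}.

{b, c, y}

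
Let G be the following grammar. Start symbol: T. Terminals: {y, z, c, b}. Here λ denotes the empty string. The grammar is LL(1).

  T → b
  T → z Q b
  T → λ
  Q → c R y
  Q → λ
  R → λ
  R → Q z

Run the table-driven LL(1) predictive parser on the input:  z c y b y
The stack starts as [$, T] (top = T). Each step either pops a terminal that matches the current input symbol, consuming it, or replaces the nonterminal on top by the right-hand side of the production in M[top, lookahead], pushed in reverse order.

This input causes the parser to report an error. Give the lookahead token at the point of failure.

y

     Stack      Input        Action
  1  $ T        z c y b y $  expand T → z Q b
  2  $ b Q z    z c y b y $  match z
  3  $ b Q      c y b y $    expand Q → c R y
  4  $ b y R c  c y b y $    match c
  5  $ b y R    y b y $      expand R → λ
  6  $ b y      y b y $      match y
  7  $ b        b y $        match b
  8  $          y $          error: stack empty but input remains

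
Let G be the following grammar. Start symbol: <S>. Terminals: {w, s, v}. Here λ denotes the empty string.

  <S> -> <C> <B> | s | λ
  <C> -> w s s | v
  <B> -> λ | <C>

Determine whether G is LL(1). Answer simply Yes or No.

FIRST(<S>) = {λ, s, v, w}
FIRST(<C>) = {v, w}
FIRST(<B>) = {λ, v, w}
FOLLOW(<S>) = {$}
FOLLOW(<C>) = {$, v, w}
FOLLOW(<B>) = {$}
Each cell of M receives at most one production.

Yes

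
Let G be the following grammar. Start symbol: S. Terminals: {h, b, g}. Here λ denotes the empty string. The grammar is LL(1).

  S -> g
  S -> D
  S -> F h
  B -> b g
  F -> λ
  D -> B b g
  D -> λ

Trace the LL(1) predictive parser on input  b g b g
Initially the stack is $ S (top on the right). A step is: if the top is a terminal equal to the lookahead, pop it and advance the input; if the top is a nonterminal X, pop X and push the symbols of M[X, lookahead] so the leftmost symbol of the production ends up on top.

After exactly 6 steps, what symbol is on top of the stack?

step 1: stack=$ S  input=b g b g $  — expand S -> D
step 2: stack=$ D  input=b g b g $  — expand D -> B b g
step 3: stack=$ g b B  input=b g b g $  — expand B -> b g
step 4: stack=$ g b g b  input=b g b g $  — match b
step 5: stack=$ g b g  input=g b g $  — match g
step 6: stack=$ g b  input=b g $  — match b
Stack after step 6: $ g (top = g).

g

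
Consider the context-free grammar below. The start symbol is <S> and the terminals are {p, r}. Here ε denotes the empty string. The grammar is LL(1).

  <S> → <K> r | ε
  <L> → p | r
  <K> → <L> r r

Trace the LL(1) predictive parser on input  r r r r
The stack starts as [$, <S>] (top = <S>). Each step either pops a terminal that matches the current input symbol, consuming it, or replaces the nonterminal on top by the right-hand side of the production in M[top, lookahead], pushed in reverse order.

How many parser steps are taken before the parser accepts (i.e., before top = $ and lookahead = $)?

     Stack        Input      Action
  1  $ <S>        r r r r $  expand <S> → <K> r
  2  $ r <K>      r r r r $  expand <K> → <L> r r
  3  $ r r r <L>  r r r r $  expand <L> → r
  4  $ r r r r    r r r r $  match r
  5  $ r r r      r r r $    match r
  6  $ r r        r r $      match r
  7  $ r          r $        match r
Accept reached after 7 steps.

7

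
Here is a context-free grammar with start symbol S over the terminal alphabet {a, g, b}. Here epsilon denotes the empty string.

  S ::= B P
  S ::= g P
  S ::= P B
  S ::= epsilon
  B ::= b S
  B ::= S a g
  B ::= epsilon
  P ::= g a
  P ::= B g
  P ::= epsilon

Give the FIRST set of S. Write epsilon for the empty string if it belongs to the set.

FIRST(S): from S::=B P we get {epsilon, a, b, g}; from S::=g P we get {g}; from S::=P B we get {epsilon, a, b, g}; from S::=epsilon we get {epsilon}. So FIRST(S) = {epsilon, a, b, g}.
FIRST(B): from B::=b S we get {b}; from B::=S a g we get {a, b, g}; from B::=epsilon we get {epsilon}. So FIRST(B) = {epsilon, a, b, g}.
FIRST(P): from P::=g a we get {g}; from P::=B g we get {a, b, g}; from P::=epsilon we get {epsilon}. So FIRST(P) = {epsilon, a, b, g}.

{epsilon, a, b, g}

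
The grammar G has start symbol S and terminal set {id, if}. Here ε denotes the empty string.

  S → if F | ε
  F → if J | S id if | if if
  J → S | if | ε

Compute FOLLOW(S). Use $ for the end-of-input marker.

{$, id}

FIRST(S): from S→if F we get {if}; from S→ε we get {ε}. So FIRST(S) = {ε, if}.
FIRST(F): from F→if J we get {if}; from F→S id if we get {id, if}; from F→if if we get {if}. So FIRST(F) = {id, if}.
FIRST(J): from J→S we get {ε, if}; from J→if we get {if}; from J→ε we get {ε}. So FIRST(J) = {ε, if}.
FOLLOW(S) includes $ since S is the start symbol.
FOLLOW(S): in F→S id if, S is followed by id if with FIRST {id}; in J→S, the suffix after S is empty, so FOLLOW(S) ⊇ FOLLOW(J) = {$, id}. Thus FOLLOW(S) = {$, id}.
FOLLOW(F): in S→if F, the suffix after F is empty, so FOLLOW(F) ⊇ FOLLOW(S) = {$, id}. Thus FOLLOW(F) = {$, id}.
FOLLOW(J): in F→if J, the suffix after J is empty, so FOLLOW(J) ⊇ FOLLOW(F) = {$, id}. Thus FOLLOW(J) = {$, id}.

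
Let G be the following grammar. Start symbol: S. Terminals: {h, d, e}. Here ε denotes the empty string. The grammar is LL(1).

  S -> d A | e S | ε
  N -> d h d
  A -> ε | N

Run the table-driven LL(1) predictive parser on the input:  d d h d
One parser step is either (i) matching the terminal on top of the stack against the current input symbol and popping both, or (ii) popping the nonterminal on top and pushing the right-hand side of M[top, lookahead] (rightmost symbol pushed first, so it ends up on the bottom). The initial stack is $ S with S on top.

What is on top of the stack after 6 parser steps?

step 1: stack=$ S  input=d d h d $  — expand S -> d A
step 2: stack=$ A d  input=d d h d $  — match d
step 3: stack=$ A  input=d h d $  — expand A -> N
step 4: stack=$ N  input=d h d $  — expand N -> d h d
step 5: stack=$ d h d  input=d h d $  — match d
step 6: stack=$ d h  input=h d $  — match h
Stack after step 6: $ d (top = d).

d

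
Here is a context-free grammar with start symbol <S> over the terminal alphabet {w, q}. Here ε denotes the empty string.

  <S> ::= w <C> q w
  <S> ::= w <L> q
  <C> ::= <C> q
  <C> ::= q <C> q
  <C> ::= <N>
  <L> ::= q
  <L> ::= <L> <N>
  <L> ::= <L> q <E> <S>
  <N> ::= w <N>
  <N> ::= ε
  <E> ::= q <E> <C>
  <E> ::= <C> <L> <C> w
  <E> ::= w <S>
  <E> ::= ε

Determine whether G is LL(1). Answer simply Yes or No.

FIRST(<S>) = {w}
FIRST(<C>) = {ε, q, w}
FIRST(<L>) = {q}
FIRST(<N>) = {ε, w}
FIRST(<E>) = {ε, q, w}
FOLLOW(<S>) = {$, q, w}
FOLLOW(<C>) = {q, w}
FOLLOW(<L>) = {q, w}
FOLLOW(<N>) = {q, w}
FOLLOW(<E>) = {q, w}
Cell M[<C>, q] receives both <C> ::= <C> q and <C> ::= q <C> q and <C> ::= <N> — the grammar is not LL(1).

No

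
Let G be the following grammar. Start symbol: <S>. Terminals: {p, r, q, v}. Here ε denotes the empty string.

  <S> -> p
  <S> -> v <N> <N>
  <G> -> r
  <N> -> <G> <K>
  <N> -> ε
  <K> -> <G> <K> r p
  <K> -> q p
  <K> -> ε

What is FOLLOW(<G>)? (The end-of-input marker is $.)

FIRST(<S>): from <S>->p we get {p}; from <S>->v <N> <N> we get {v}. So FIRST(<S>) = {p, v}.
FIRST(<G>): from <G>->r we get {r}. So FIRST(<G>) = {r}.
FIRST(<N>): from <N>-><G> <K> we get {r}; from <N>->ε we get {ε}. So FIRST(<N>) = {ε, r}.
FIRST(<K>): from <K>-><G> <K> r p we get {r}; from <K>->q p we get {q}; from <K>->ε we get {ε}. So FIRST(<K>) = {ε, q, r}.
FOLLOW(<S>) includes $ since <S> is the start symbol.
FOLLOW(<S>): <S> appears on no right-hand side. Thus FOLLOW(<S>) = {$}.
FOLLOW(<N>): in <S>->v <N> <N> (occurrence 1), <N> is followed by <N> with FIRST {ε, r}; in <S>->v <N> <N> (occurrence 1), the suffix after <N> is nullable, so FOLLOW(<N>) ⊇ FOLLOW(<S>) = {$}; in <S>->v <N> <N> (occurrence 2), the suffix after <N> is empty, so FOLLOW(<N>) ⊇ FOLLOW(<S>) = {$}. Thus FOLLOW(<N>) = {$, r}.
FOLLOW(<G>): in <N>-><G> <K>, <G> is followed by <K> with FIRST {ε, q, r}; in <N>-><G> <K>, the suffix after <G> is nullable, so FOLLOW(<G>) ⊇ FOLLOW(<N>) = {$, r}; in <K>-><G> <K> r p, <G> is followed by <K> r p with FIRST {q, r}. Thus FOLLOW(<G>) = {$, q, r}.
FOLLOW(<K>): in <N>-><G> <K>, the suffix after <K> is empty, so FOLLOW(<K>) ⊇ FOLLOW(<N>) = {$, r}; in <K>-><G> <K> r p, <K> is followed by r p with FIRST {r}. Thus FOLLOW(<K>) = {$, r}.

{$, q, r}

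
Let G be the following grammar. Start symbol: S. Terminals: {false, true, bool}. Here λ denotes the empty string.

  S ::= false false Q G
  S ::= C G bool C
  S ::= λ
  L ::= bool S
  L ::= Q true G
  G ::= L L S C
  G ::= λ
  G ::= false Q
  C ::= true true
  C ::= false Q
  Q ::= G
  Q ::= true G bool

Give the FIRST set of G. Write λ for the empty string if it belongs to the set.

FIRST(C): from C::=true true we get {true}; from C::=false Q we get {false}. So FIRST(C) = {false, true}.
FIRST(S): from S::=false false Q G we get {false}; from S::=C G bool C we get {false, true}; from S::=λ we get {λ}. So FIRST(S) = {λ, false, true}.
FIRST(L): from L::=bool S we get {bool}; from L::=Q true G we get {bool, false, true}. So FIRST(L) = {bool, false, true}.
FIRST(G): from G::=L L S C we get {bool, false, true}; from G::=λ we get {λ}; from G::=false Q we get {false}. So FIRST(G) = {λ, bool, false, true}.
FIRST(Q): from Q::=G we get {λ, bool, false, true}; from Q::=true G bool we get {true}. So FIRST(Q) = {λ, bool, false, true}.

{λ, bool, false, true}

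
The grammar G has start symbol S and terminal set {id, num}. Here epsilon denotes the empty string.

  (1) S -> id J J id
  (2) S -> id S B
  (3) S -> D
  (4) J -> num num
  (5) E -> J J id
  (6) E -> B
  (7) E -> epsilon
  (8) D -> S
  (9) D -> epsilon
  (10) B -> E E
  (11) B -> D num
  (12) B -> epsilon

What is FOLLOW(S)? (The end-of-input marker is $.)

{$, id, num}

FIRST(J): from J->num num we get {num}. So FIRST(J) = {num}.
FIRST(S): from S->id J J id we get {id}; from S->id S B we get {id}; from S->D we get {epsilon, id}. So FIRST(S) = {epsilon, id}.
FIRST(D): from D->S we get {epsilon, id}; from D->epsilon we get {epsilon}. So FIRST(D) = {epsilon, id}.
FIRST(E): from E->J J id we get {num}; from E->B we get {epsilon, id, num}; from E->epsilon we get {epsilon}. So FIRST(E) = {epsilon, id, num}.
FIRST(B): from B->E E we get {epsilon, id, num}; from B->D num we get {id, num}; from B->epsilon we get {epsilon}. So FIRST(B) = {epsilon, id, num}.
FOLLOW(S) includes $ since S is the start symbol.
FOLLOW(J): in S->id J J id (occurrence 1), J is followed by J id with FIRST {num}; in S->id J J id (occurrence 2), J is followed by id with FIRST {id}; in E->J J id (occurrence 1), J is followed by J id with FIRST {num}; in E->J J id (occurrence 2), J is followed by id with FIRST {id}. Thus FOLLOW(J) = {id, num}.
FOLLOW(S): in S->id S B, S is followed by B with FIRST {epsilon, id, num}; in S->id S B, the suffix after S is nullable (adds nothing new); in D->S, the suffix after S is empty, so FOLLOW(S) ⊇ FOLLOW(D) = {$, id, num}. Thus FOLLOW(S) = {$, id, num}.
FOLLOW(D): in S->D, the suffix after D is empty, so FOLLOW(D) ⊇ FOLLOW(S) = {$, id, num}; in B->D num, D is followed by num with FIRST {num}. Thus FOLLOW(D) = {$, id, num}.
FOLLOW(E): in B->E E (occurrence 1), E is followed by E with FIRST {epsilon, id, num}; in B->E E (occurrence 1), the suffix after E is nullable, so FOLLOW(E) ⊇ FOLLOW(B) = {$, id, num}; in B->E E (occurrence 2), the suffix after E is empty, so FOLLOW(E) ⊇ FOLLOW(B) = {$, id, num}. Thus FOLLOW(E) = {$, id, num}.
FOLLOW(B): in S->id S B, the suffix after B is empty, so FOLLOW(B) ⊇ FOLLOW(S) = {$, id, num}; in E->B, the suffix after B is empty, so FOLLOW(B) ⊇ FOLLOW(E) = {$, id, num}. Thus FOLLOW(B) = {$, id, num}.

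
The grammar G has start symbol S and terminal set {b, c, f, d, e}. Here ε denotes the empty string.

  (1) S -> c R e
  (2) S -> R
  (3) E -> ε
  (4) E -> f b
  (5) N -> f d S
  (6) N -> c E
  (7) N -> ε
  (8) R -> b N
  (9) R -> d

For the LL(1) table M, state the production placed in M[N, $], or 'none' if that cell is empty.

N -> ε

FIRST(E): from E->ε we get {ε}; from E->f b we get {f}. So FIRST(E) = {ε, f}.
FIRST(N): from N->f d S we get {f}; from N->c E we get {c}; from N->ε we get {ε}. So FIRST(N) = {ε, c, f}.
FIRST(R): from R->b N we get {b}; from R->d we get {d}. So FIRST(R) = {b, d}.
FIRST(S): from S->c R e we get {c}; from S->R we get {b, d}. So FIRST(S) = {b, c, d}.
FOLLOW(S) includes $ since S is the start symbol.
FOLLOW(R): in S->c R e, R is followed by e with FIRST {e}; in S->R, the suffix after R is empty, so FOLLOW(R) ⊇ FOLLOW(S) = {$, e}. Thus FOLLOW(R) = {$, e}.
FOLLOW(N): in R->b N, the suffix after N is empty, so FOLLOW(N) ⊇ FOLLOW(R) = {$, e}. Thus FOLLOW(N) = {$, e}.
For N -> f d S: FIRST(f d S) = {f}, so it goes in M[N, t] for t ∈ {f}.
For N -> c E: FIRST(c E) = {c}, so it goes in M[N, t] for t ∈ {c}.
For N -> ε: FIRST(ε) = {ε}, so it goes in M[N, t] for t ∈ {}; since ε ∈ FIRST, also for every t ∈ FOLLOW(N) = {$, e}.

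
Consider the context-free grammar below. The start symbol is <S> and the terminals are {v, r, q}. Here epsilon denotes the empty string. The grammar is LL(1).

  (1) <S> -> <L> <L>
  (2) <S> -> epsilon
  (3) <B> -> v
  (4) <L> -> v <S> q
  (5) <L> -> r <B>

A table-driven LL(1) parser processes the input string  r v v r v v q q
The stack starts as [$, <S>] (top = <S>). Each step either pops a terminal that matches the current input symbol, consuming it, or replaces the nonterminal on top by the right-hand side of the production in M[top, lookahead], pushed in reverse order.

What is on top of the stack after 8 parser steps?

     Stack        Input              Action
  1  $ <S>        r v v r v v q q $  expand <S> -> <L> <L>
  2  $ <L> <L>    r v v r v v q q $  expand <L> -> r <B>
  3  $ <L> <B> r  r v v r v v q q $  match r
  4  $ <L> <B>    v v r v v q q $    expand <B> -> v
  5  $ <L> v      v v r v v q q $    match v
  6  $ <L>        v r v v q q $      expand <L> -> v <S> q
  7  $ q <S> v    v r v v q q $      match v
  8  $ q <S>      r v v q q $        expand <S> -> <L> <L>
Stack after step 8: $ q <L> <L> (top = <L>).

<L>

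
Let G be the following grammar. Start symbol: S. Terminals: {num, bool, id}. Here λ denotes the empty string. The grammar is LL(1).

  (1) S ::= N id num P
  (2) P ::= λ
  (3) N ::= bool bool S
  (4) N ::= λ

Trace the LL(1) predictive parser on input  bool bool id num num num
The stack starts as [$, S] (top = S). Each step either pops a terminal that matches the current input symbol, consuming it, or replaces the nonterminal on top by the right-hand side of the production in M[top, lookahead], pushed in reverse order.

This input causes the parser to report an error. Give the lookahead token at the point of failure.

step 1: stack=$ S  input=bool bool id num num num $  — expand S ::= N id num P
step 2: stack=$ P num id N  input=bool bool id num num num $  — expand N ::= bool bool S
step 3: stack=$ P num id S bool bool  input=bool bool id num num num $  — match bool
step 4: stack=$ P num id S bool  input=bool id num num num $  — match bool
step 5: stack=$ P num id S  input=id num num num $  — expand S ::= N id num P
step 6: stack=$ P num id P num id N  input=id num num num $  — expand N ::= λ
step 7: stack=$ P num id P num id  input=id num num num $  — match id
step 8: stack=$ P num id P num  input=num num num $  — match num
step 9: stack=$ P num id P  input=num num $  — error: M[P, num] is empty

num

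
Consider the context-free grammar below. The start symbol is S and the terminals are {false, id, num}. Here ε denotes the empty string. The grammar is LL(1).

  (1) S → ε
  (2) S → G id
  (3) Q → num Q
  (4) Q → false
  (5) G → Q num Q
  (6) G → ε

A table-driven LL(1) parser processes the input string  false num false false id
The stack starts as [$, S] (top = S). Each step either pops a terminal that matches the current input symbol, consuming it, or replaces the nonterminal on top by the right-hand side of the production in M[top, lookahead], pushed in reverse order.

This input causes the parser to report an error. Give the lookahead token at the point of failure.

step 1: stack=$ S  input=false num false false id $  — expand S → G id
step 2: stack=$ id G  input=false num false false id $  — expand G → Q num Q
step 3: stack=$ id Q num Q  input=false num false false id $  — expand Q → false
step 4: stack=$ id Q num false  input=false num false false id $  — match false
step 5: stack=$ id Q num  input=num false false id $  — match num
step 6: stack=$ id Q  input=false false id $  — expand Q → false
step 7: stack=$ id false  input=false false id $  — match false
step 8: stack=$ id  input=false id $  — error: top is terminal id but lookahead is false

false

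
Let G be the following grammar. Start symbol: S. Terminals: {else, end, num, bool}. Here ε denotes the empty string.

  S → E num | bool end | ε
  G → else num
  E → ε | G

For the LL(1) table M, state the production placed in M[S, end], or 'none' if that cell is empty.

none

FIRST(G) = {else}
FIRST(E) = {ε, else}  (via G)
FIRST(S) = {ε, bool, else, num}  (via E num)
FOLLOW(S) includes $ since S is the start symbol.
FOLLOW(S): S appears on no right-hand side. Thus FOLLOW(S) = {$}.
For S → E num: FIRST(E num) = {else, num}, so it goes in M[S, t] for t ∈ {else, num}.
For S → bool end: FIRST(bool end) = {bool}, so it goes in M[S, t] for t ∈ {bool}.
For S → ε: FIRST(ε) = {ε}, so it goes in M[S, t] for t ∈ {}; since ε ∈ FIRST, also for every t ∈ FOLLOW(S) = {$}.
None of these place a production in M[S, end].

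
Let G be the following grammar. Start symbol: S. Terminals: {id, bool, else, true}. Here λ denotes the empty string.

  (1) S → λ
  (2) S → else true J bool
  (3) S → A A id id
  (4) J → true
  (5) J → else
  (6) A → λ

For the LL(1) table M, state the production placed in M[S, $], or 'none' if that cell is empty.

FIRST(J) = {else, true}
FIRST(A) = {λ}
FIRST(S) = {λ, else, id}  (via A A id id)
FOLLOW(S) includes $ since S is the start symbol.
FOLLOW(S): S appears on no right-hand side. Thus FOLLOW(S) = {$}.
For S → λ: FIRST(λ) = {λ}, so it goes in M[S, t] for t ∈ {}; since λ ∈ FIRST, also for every t ∈ FOLLOW(S) = {$}.
For S → else true J bool: FIRST(else true J bool) = {else}, so it goes in M[S, t] for t ∈ {else}.
For S → A A id id: FIRST(A A id id) = {id}, so it goes in M[S, t] for t ∈ {id}.

S → λ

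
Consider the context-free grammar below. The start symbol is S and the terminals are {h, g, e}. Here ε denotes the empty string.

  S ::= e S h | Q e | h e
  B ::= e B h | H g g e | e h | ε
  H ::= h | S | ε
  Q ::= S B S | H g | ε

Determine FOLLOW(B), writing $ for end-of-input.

{e, g, h}

FIRST(S): from S::=e S h we get {e}; from S::=Q e we get {e, g, h}; from S::=h e we get {h}. So FIRST(S) = {e, g, h}.
FIRST(H): from H::=h we get {h}; from H::=S we get {e, g, h}; from H::=ε we get {ε}. So FIRST(H) = {ε, e, g, h}.
FIRST(B): from B::=e B h we get {e}; from B::=H g g e we get {e, g, h}; from B::=e h we get {e}; from B::=ε we get {ε}. So FIRST(B) = {ε, e, g, h}.
FIRST(Q): from Q::=S B S we get {e, g, h}; from Q::=H g we get {e, g, h}; from Q::=ε we get {ε}. So FIRST(Q) = {ε, e, g, h}.
FOLLOW(S) includes $ since S is the start symbol.
FOLLOW(B): in B::=e B h, B is followed by h with FIRST {h}; in Q::=S B S, B is followed by S with FIRST {e, g, h}. Thus FOLLOW(B) = {e, g, h}.
FOLLOW(H): in B::=H g g e, H is followed by g g e with FIRST {g}; in Q::=H g, H is followed by g with FIRST {g}. Thus FOLLOW(H) = {g}.
FOLLOW(Q): in S::=Q e, Q is followed by e with FIRST {e}. Thus FOLLOW(Q) = {e}.
FOLLOW(S): in S::=e S h, S is followed by h with FIRST {h}; in H::=S, the suffix after S is empty, so FOLLOW(S) ⊇ FOLLOW(H) = {g}; in Q::=S B S (occurrence 1), S is followed by B S with FIRST {e, g, h}; in Q::=S B S (occurrence 2), the suffix after S is empty, so FOLLOW(S) ⊇ FOLLOW(Q) = {e}. Thus FOLLOW(S) = {$, e, g, h}.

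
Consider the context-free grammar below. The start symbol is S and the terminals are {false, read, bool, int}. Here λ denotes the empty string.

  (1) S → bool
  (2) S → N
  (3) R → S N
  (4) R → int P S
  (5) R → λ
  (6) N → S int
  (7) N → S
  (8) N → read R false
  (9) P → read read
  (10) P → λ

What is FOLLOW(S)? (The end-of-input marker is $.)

{$, bool, false, int, read}

FIRST(P): from P→read read we get {read}; from P→λ we get {λ}. So FIRST(P) = {λ, read}.
FIRST(S): from S→bool we get {bool}; from S→N we get {bool, read}. So FIRST(S) = {bool, read}.
FIRST(R): from R→S N we get {bool, read}; from R→int P S we get {int}; from R→λ we get {λ}. So FIRST(R) = {λ, bool, int, read}.
FIRST(N): from N→S int we get {bool, read}; from N→S we get {bool, read}; from N→read R false we get {read}. So FIRST(N) = {bool, read}.
FOLLOW(S) includes $ since S is the start symbol.
FOLLOW(R): in N→read R false, R is followed by false with FIRST {false}. Thus FOLLOW(R) = {false}.
FOLLOW(P): in R→int P S, P is followed by S with FIRST {bool, read}. Thus FOLLOW(P) = {bool, read}.
FOLLOW(S): in R→S N, S is followed by N with FIRST {bool, read}; in R→int P S, the suffix after S is empty, so FOLLOW(S) ⊇ FOLLOW(R) = {false}; in N→S int, S is followed by int with FIRST {int}; in N→S, the suffix after S is empty, so FOLLOW(S) ⊇ FOLLOW(N) = {$, bool, false, int, read}. Thus FOLLOW(S) = {$, bool, false, int, read}.
FOLLOW(N): in S→N, the suffix after N is empty, so FOLLOW(N) ⊇ FOLLOW(S) = {$, bool, false, int, read}; in R→S N, the suffix after N is empty, so FOLLOW(N) ⊇ FOLLOW(R) = {false}. Thus FOLLOW(N) = {$, bool, false, int, read}.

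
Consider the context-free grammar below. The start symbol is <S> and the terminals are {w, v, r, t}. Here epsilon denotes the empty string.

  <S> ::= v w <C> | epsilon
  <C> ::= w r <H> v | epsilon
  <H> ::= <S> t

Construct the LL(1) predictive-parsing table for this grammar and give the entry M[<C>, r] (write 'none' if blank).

FIRST(<S>): from <S>::=v w <C> we get {v}; from <S>::=epsilon we get {epsilon}. So FIRST(<S>) = {epsilon, v}.
FIRST(<C>): from <C>::=w r <H> v we get {w}; from <C>::=epsilon we get {epsilon}. So FIRST(<C>) = {epsilon, w}.
FIRST(<H>): from <H>::=<S> t we get {t, v}. So FIRST(<H>) = {t, v}.
FOLLOW(<S>) includes $ since <S> is the start symbol.
FOLLOW(<S>): in <H>::=<S> t, <S> is followed by t with FIRST {t}. Thus FOLLOW(<S>) = {$, t}.
FOLLOW(<C>): in <S>::=v w <C>, the suffix after <C> is empty, so FOLLOW(<C>) ⊇ FOLLOW(<S>) = {$, t}. Thus FOLLOW(<C>) = {$, t}.
For <C> ::= w r <H> v: FIRST(w r <H> v) = {w}, so it goes in M[<C>, t] for t ∈ {w}.
For <C> ::= epsilon: FIRST(epsilon) = {epsilon}, so it goes in M[<C>, t] for t ∈ {}; since epsilon ∈ FIRST, also for every t ∈ FOLLOW(<C>) = {$, t}.
None of these place a production in M[<C>, r].

none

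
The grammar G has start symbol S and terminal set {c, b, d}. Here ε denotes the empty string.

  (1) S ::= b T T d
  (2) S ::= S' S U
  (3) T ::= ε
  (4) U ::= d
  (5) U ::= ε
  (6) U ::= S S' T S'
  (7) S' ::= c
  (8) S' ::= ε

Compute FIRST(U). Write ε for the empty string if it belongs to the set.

{ε, b, c, d}

FIRST(T): from T::=ε we get {ε}. So FIRST(T) = {ε}.
FIRST(S'): from S'::=c we get {c}; from S'::=ε we get {ε}. So FIRST(S') = {ε, c}.
FIRST(S): from S::=b T T d we get {b}; from S::=S' S U we get {b, c}. So FIRST(S) = {b, c}.
FIRST(U): from U::=d we get {d}; from U::=ε we get {ε}; from U::=S S' T S' we get {b, c}. So FIRST(U) = {ε, b, c, d}.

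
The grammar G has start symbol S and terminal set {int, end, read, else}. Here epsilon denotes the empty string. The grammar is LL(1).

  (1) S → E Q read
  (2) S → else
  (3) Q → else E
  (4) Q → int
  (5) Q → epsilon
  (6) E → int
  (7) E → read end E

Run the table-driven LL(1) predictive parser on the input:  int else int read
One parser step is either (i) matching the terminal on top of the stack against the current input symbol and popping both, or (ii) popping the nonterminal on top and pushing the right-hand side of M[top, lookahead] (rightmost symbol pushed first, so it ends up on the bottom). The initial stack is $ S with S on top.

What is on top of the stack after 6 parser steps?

int

step 1: stack=$ S  input=int else int read $  — expand S → E Q read
step 2: stack=$ read Q E  input=int else int read $  — expand E → int
step 3: stack=$ read Q int  input=int else int read $  — match int
step 4: stack=$ read Q  input=else int read $  — expand Q → else E
step 5: stack=$ read E else  input=else int read $  — match else
step 6: stack=$ read E  input=int read $  — expand E → int
Stack after step 6: $ read int (top = int).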